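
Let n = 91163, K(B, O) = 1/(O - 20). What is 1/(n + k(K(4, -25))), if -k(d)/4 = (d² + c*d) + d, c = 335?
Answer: 2025/184665551 ≈ 1.0966e-5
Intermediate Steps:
K(B, O) = 1/(-20 + O)
k(d) = -1344*d - 4*d² (k(d) = -4*((d² + 335*d) + d) = -4*(d² + 336*d) = -1344*d - 4*d²)
1/(n + k(K(4, -25))) = 1/(91163 - 4*(336 + 1/(-20 - 25))/(-20 - 25)) = 1/(91163 - 4*(336 + 1/(-45))/(-45)) = 1/(91163 - 4*(-1/45)*(336 - 1/45)) = 1/(91163 - 4*(-1/45)*15119/45) = 1/(91163 + 60476/2025) = 1/(184665551/2025) = 2025/184665551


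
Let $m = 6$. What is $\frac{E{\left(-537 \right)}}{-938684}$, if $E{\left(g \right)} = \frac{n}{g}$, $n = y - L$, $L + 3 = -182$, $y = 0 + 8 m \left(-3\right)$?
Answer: $\frac{41}{504073308} \approx 8.1337 \cdot 10^{-8}$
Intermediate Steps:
$y = -144$ ($y = 0 + 8 \cdot 6 \left(-3\right) = 0 + 8 \left(-18\right) = 0 - 144 = -144$)
$L = -185$ ($L = -3 - 182 = -185$)
$n = 41$ ($n = -144 - -185 = -144 + 185 = 41$)
$E{\left(g \right)} = \frac{41}{g}$
$\frac{E{\left(-537 \right)}}{-938684} = \frac{41 \frac{1}{-537}}{-938684} = 41 \left(- \frac{1}{537}\right) \left(- \frac{1}{938684}\right) = \left(- \frac{41}{537}\right) \left(- \frac{1}{938684}\right) = \frac{41}{504073308}$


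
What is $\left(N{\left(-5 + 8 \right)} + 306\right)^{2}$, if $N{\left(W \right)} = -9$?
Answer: $88209$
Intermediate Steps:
$\left(N{\left(-5 + 8 \right)} + 306\right)^{2} = \left(-9 + 306\right)^{2} = 297^{2} = 88209$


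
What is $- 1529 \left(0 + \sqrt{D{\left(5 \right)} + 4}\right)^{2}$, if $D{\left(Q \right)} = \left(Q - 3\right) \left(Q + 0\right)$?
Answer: $-21406$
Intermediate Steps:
$D{\left(Q \right)} = Q \left(-3 + Q\right)$ ($D{\left(Q \right)} = \left(-3 + Q\right) Q = Q \left(-3 + Q\right)$)
$- 1529 \left(0 + \sqrt{D{\left(5 \right)} + 4}\right)^{2} = - 1529 \left(0 + \sqrt{5 \left(-3 + 5\right) + 4}\right)^{2} = - 1529 \left(0 + \sqrt{5 \cdot 2 + 4}\right)^{2} = - 1529 \left(0 + \sqrt{10 + 4}\right)^{2} = - 1529 \left(0 + \sqrt{14}\right)^{2} = - 1529 \left(\sqrt{14}\right)^{2} = \left(-1529\right) 14 = -21406$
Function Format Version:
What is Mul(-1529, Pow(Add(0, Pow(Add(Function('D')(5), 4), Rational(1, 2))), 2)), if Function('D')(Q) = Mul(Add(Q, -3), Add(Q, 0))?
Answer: -21406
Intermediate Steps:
Function('D')(Q) = Mul(Q, Add(-3, Q)) (Function('D')(Q) = Mul(Add(-3, Q), Q) = Mul(Q, Add(-3, Q)))
Mul(-1529, Pow(Add(0, Pow(Add(Function('D')(5), 4), Rational(1, 2))), 2)) = Mul(-1529, Pow(Add(0, Pow(Add(Mul(5, Add(-3, 5)), 4), Rational(1, 2))), 2)) = Mul(-1529, Pow(Add(0, Pow(Add(Mul(5, 2), 4), Rational(1, 2))), 2)) = Mul(-1529, Pow(Add(0, Pow(Add(10, 4), Rational(1, 2))), 2)) = Mul(-1529, Pow(Add(0, Pow(14, Rational(1, 2))), 2)) = Mul(-1529, Pow(Pow(14, Rational(1, 2)), 2)) = Mul(-1529, 14) = -21406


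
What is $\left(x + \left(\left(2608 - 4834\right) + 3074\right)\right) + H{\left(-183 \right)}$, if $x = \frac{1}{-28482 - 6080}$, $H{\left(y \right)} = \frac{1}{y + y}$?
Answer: $\frac{2681725972}{3162423} \approx 848.0$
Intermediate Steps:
$H{\left(y \right)} = \frac{1}{2 y}$
$x = - \frac{1}{34562}$ ($x = \frac{1}{-34562} = - \frac{1}{34562} \approx -2.8934 \cdot 10^{-5}$)
$\left(x + \left(\left(2608 - 4834\right) + 3074\right)\right) + H{\left(-183 \right)} = \left(- \frac{1}{34562} + \left(\left(2608 - 4834\right) + 3074\right)\right) + \frac{1}{2 \left(-183\right)} = \left(- \frac{1}{34562} + \left(-2226 + 3074\right)\right) + \frac{1}{2} \left(- \frac{1}{183}\right) = \left(- \frac{1}{34562} + 848\right) - \frac{1}{366} = \frac{29308575}{34562} - \frac{1}{366} = \frac{2681725972}{3162423}$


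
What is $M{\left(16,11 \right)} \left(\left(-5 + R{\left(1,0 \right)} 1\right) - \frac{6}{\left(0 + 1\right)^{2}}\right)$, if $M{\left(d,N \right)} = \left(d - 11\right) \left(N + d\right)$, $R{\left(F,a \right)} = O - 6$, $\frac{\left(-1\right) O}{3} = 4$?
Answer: $-3915$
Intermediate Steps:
$O = -12$ ($O = \left(-3\right) 4 = -12$)
$R{\left(F,a \right)} = -18$ ($R{\left(F,a \right)} = -12 - 6 = -18$)
$M{\left(d,N \right)} = \left(-11 + d\right) \left(N + d\right)$
$M{\left(16,11 \right)} \left(\left(-5 + R{\left(1,0 \right)} 1\right) - \frac{6}{\left(0 + 1\right)^{2}}\right) = \left(16^{2} - 121 - 176 + 11 \cdot 16\right) \left(\left(-5 - 18\right) - \frac{6}{\left(0 + 1\right)^{2}}\right) = \left(256 - 121 - 176 + 176\right) \left(\left(-5 - 18\right) - \frac{6}{1^{2}}\right) = 135 \left(-23 - \frac{6}{1}\right) = 135 \left(-23 - 6\right) = 135 \left(-29\right) = -3915$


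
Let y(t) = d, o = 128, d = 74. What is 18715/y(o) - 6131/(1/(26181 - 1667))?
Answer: -11121836001/74 ≈ -1.5030e+8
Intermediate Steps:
y(t) = 74
18715/y(o) - 6131/(1/(26181 - 1667)) = 18715/74 - 6131/(1/(26181 - 1667)) = 18715*(1/74) - 6131/(1/24514) = 18715/74 - 6131/1/24514 = 18715/74 - 6131*24514 = 18715/74 - 150295334 = -11121836001/74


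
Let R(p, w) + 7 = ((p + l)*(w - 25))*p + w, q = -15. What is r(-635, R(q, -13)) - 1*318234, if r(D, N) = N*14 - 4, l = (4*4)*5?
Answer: 200182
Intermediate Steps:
l = 80 (l = 16*5 = 80)
R(p, w) = -7 + w + p*(-25 + w)*(80 + p) (R(p, w) = -7 + (((p + 80)*(w - 25))*p + w) = -7 + (((80 + p)*(-25 + w))*p + w) = -7 + (((-25 + w)*(80 + p))*p + w) = -7 + (p*(-25 + w)*(80 + p) + w) = -7 + (w + p*(-25 + w)*(80 + p)) = -7 + w + p*(-25 + w)*(80 + p))
r(D, N) = -4 + 14*N (r(D, N) = 14*N - 4 = -4 + 14*N)
r(-635, R(q, -13)) - 1*318234 = (-4 + 14*(-7 - 13 - 2000*(-15) - 25*(-15)² - 13*(-15)² + 80*(-15)*(-13))) - 1*318234 = (-4 + 14*(-7 - 13 + 30000 - 25*225 - 13*225 + 15600)) - 318234 = (-4 + 14*(-7 - 13 + 30000 - 5625 - 2925 + 15600)) - 318234 = (-4 + 14*37030) - 318234 = (-4 + 518420) - 318234 = 518416 - 318234 = 200182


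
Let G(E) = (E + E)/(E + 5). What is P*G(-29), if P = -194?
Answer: -2813/6 ≈ -468.83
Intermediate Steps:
G(E) = 2*E/(5 + E) (G(E) = (2*E)/(5 + E) = 2*E/(5 + E))
P*G(-29) = -388*(-29)/(5 - 29) = -388*(-29)/(-24) = -388*(-29)*(-1)/24 = -194*29/12 = -2813/6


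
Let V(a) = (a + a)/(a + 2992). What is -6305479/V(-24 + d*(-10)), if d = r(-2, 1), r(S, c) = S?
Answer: 4710192813/2 ≈ 2.3551e+9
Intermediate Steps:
d = -2
V(a) = 2*a/(2992 + a) (V(a) = (2*a)/(2992 + a) = 2*a/(2992 + a))
-6305479/V(-24 + d*(-10)) = -6305479*(2992 + (-24 - 2*(-10)))/(2*(-24 - 2*(-10))) = -6305479*(2992 + (-24 + 20))/(2*(-24 + 20)) = -6305479/(2*(-4)/(2992 - 4)) = -6305479/(2*(-4)/2988) = -6305479/(2*(-4)*(1/2988)) = -6305479/(-2/747) = -6305479*(-747/2) = 4710192813/2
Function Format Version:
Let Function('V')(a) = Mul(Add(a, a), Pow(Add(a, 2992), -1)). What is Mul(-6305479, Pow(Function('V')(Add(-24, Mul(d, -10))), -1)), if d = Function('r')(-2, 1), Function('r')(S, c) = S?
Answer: Rational(4710192813, 2) ≈ 2.3551e+9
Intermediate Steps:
d = -2
Function('V')(a) = Mul(2, a, Pow(Add(2992, a), -1)) (Function('V')(a) = Mul(Mul(2, a), Pow(Add(2992, a), -1)) = Mul(2, a, Pow(Add(2992, a), -1)))
Mul(-6305479, Pow(Function('V')(Add(-24, Mul(d, -10))), -1)) = Mul(-6305479, Pow(Mul(2, Add(-24, Mul(-2, -10)), Pow(Add(2992, Add(-24, Mul(-2, -10))), -1)), -1)) = Mul(-6305479, Pow(Mul(2, Add(-24, 20), Pow(Add(2992, Add(-24, 20)), -1)), -1)) = Mul(-6305479, Pow(Mul(2, -4, Pow(Add(2992, -4), -1)), -1)) = Mul(-6305479, Pow(Mul(2, -4, Pow(2988, -1)), -1)) = Mul(-6305479, Pow(Mul(2, -4, Rational(1, 2988)), -1)) = Mul(-6305479, Pow(Rational(-2, 747), -1)) = Mul(-6305479, Rational(-747, 2)) = Rational(4710192813, 2)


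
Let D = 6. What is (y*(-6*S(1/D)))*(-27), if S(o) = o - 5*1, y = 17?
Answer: -13311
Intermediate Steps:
S(o) = -5 + o (S(o) = o - 5 = -5 + o)
(y*(-6*S(1/D)))*(-27) = (17*(-6*(-5 + 1/6)))*(-27) = (17*(-6*(-5 + ⅙)))*(-27) = (17*(-6*(-29/6)))*(-27) = (17*29)*(-27) = 493*(-27) = -13311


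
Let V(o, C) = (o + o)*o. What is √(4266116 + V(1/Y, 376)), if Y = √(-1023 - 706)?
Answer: √12753302077698/1729 ≈ 2065.5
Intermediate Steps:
Y = I*√1729 (Y = √(-1729) = I*√1729 ≈ 41.581*I)
V(o, C) = 2*o² (V(o, C) = (2*o)*o = 2*o²)
√(4266116 + V(1/Y, 376)) = √(4266116 + 2*(1/(I*√1729))²) = √(4266116 + 2*(-I*√1729/1729)²) = √(4266116 + 2*(-1/1729)) = √(4266116 - 2/1729) = √(7376114562/1729) = √12753302077698/1729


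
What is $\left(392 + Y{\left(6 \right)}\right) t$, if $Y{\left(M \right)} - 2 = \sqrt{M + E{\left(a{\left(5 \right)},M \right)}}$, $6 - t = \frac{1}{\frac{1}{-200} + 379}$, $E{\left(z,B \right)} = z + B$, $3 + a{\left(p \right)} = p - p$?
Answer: $\frac{180473818}{75799} \approx 2381.0$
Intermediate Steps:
$a{\left(p \right)} = -3$ ($a{\left(p \right)} = -3 + \left(p - p\right) = -3 + 0 = -3$)
$E{\left(z,B \right)} = B + z$
$t = \frac{454594}{75799}$ ($t = 6 - \frac{1}{\frac{1}{-200} + 379} = 6 - \frac{1}{- \frac{1}{200} + 379} = 6 - \frac{1}{\frac{75799}{200}} = 6 - \frac{200}{75799} = \frac{454594}{75799} \approx 5.9974$)
$Y{\left(M \right)} = 2 + \sqrt{-3 + 2 M}$ ($Y{\left(M \right)} = 2 + \sqrt{M + \left(M - 3\right)} = 2 + \sqrt{M + \left(-3 + M\right)} = 2 + \sqrt{-3 + 2 M}$)
$\left(392 + Y{\left(6 \right)}\right) t = \left(392 + \left(2 + \sqrt{-3 + 2 \cdot 6}\right)\right) \frac{454594}{75799} = \left(392 + \left(2 + \sqrt{-3 + 12}\right)\right) \frac{454594}{75799} = \left(392 + \left(2 + \sqrt{9}\right)\right) \frac{454594}{75799} = \left(392 + \left(2 + 3\right)\right) \frac{454594}{75799} = \left(392 + 5\right) \frac{454594}{75799} = 397 \cdot \frac{454594}{75799} = \frac{180473818}{75799}$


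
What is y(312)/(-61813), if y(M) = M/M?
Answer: -1/61813 ≈ -1.6178e-5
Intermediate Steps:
y(M) = 1
y(312)/(-61813) = 1/(-61813) = 1*(-1/61813) = -1/61813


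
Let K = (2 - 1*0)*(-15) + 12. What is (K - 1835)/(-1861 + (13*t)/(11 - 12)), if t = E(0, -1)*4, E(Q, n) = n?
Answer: 1853/1809 ≈ 1.0243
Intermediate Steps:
t = -4 (t = -1*4 = -4)
K = -18 (K = (2 + 0)*(-15) + 12 = 2*(-15) + 12 = -30 + 12 = -18)
(K - 1835)/(-1861 + (13*t)/(11 - 12)) = (-18 - 1835)/(-1861 + (13*(-4))/(11 - 12)) = -1853/(-1861 - 52/(-1)) = -1853/(-1861 - 52*(-1)) = -1853/(-1861 + 52) = -1853/(-1809) = -1853*(-1/1809) = 1853/1809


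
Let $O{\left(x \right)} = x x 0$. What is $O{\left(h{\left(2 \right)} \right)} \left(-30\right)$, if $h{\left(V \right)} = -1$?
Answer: $0$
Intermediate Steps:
$O{\left(x \right)} = 0$ ($O{\left(x \right)} = x^{2} \cdot 0 = 0$)
$O{\left(h{\left(2 \right)} \right)} \left(-30\right) = 0 \left(-30\right) = 0$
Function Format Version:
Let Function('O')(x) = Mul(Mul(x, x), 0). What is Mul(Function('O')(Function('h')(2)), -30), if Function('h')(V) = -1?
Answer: 0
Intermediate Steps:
Function('O')(x) = 0 (Function('O')(x) = Mul(Pow(x, 2), 0) = 0)
Mul(Function('O')(Function('h')(2)), -30) = Mul(0, -30) = 0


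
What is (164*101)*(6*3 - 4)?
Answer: 231896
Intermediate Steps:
(164*101)*(6*3 - 4) = 16564*(18 - 4) = 16564*14 = 231896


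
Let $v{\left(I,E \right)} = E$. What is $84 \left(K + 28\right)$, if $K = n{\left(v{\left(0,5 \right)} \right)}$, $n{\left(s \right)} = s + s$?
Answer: $3192$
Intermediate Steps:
$n{\left(s \right)} = 2 s$
$K = 10$ ($K = 2 \cdot 5 = 10$)
$84 \left(K + 28\right) = 84 \left(10 + 28\right) = 84 \cdot 38 = 3192$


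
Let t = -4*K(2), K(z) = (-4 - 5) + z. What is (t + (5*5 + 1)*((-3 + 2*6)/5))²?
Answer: 139876/25 ≈ 5595.0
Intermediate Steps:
K(z) = -9 + z
t = 28 (t = -4*(-9 + 2) = -4*(-7) = 28)
(t + (5*5 + 1)*((-3 + 2*6)/5))² = (28 + (5*5 + 1)*((-3 + 2*6)/5))² = (28 + (25 + 1)*((-3 + 12)*(⅕)))² = (28 + 26*(9*(⅕)))² = (28 + 26*(9/5))² = (28 + 234/5)² = (374/5)² = 139876/25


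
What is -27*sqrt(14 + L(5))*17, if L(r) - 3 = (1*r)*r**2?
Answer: -459*sqrt(142) ≈ -5469.6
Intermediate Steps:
L(r) = 3 + r**3 (L(r) = 3 + (1*r)*r**2 = 3 + r*r**2 = 3 + r**3)
-27*sqrt(14 + L(5))*17 = -27*sqrt(14 + (3 + 5**3))*17 = -27*sqrt(14 + (3 + 125))*17 = -27*sqrt(14 + 128)*17 = -27*sqrt(142)*17 = -459*sqrt(142)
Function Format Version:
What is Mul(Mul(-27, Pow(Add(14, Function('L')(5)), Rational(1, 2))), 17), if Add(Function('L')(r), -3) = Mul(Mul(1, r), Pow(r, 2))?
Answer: Mul(-459, Pow(142, Rational(1, 2))) ≈ -5469.6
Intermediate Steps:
Function('L')(r) = Add(3, Pow(r, 3)) (Function('L')(r) = Add(3, Mul(Mul(1, r), Pow(r, 2))) = Add(3, Mul(r, Pow(r, 2))) = Add(3, Pow(r, 3)))
Mul(Mul(-27, Pow(Add(14, Function('L')(5)), Rational(1, 2))), 17) = Mul(Mul(-27, Pow(Add(14, Add(3, Pow(5, 3))), Rational(1, 2))), 17) = Mul(Mul(-27, Pow(Add(14, Add(3, 125)), Rational(1, 2))), 17) = Mul(Mul(-27, Pow(Add(14, 128), Rational(1, 2))), 17) = Mul(Mul(-27, Pow(142, Rational(1, 2))), 17) = Mul(-459, Pow(142, Rational(1, 2)))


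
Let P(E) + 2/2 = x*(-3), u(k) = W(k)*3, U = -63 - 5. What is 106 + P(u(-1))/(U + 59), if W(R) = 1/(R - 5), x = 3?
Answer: 964/9 ≈ 107.11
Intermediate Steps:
U = -68
W(R) = 1/(-5 + R)
u(k) = 3/(-5 + k)
P(E) = -10 (P(E) = -1 + 3*(-3) = -1 - 9 = -10)
106 + P(u(-1))/(U + 59) = 106 - 10/(-68 + 59) = 106 - 10/(-9) = 106 - ⅑*(-10) = 106 + 10/9 = 964/9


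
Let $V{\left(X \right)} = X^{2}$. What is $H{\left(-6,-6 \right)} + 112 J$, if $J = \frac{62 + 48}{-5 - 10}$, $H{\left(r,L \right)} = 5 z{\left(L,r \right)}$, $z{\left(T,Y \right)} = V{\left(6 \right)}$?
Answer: $- \frac{1924}{3} \approx -641.33$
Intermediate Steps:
$z{\left(T,Y \right)} = 36$ ($z{\left(T,Y \right)} = 6^{2} = 36$)
$H{\left(r,L \right)} = 180$ ($H{\left(r,L \right)} = 5 \cdot 36 = 180$)
$J = - \frac{22}{3}$ ($J = \frac{110}{-15} = 110 \left(- \frac{1}{15}\right) = - \frac{22}{3} \approx -7.3333$)
$H{\left(-6,-6 \right)} + 112 J = 180 + 112 \left(- \frac{22}{3}\right) = 180 - \frac{2464}{3} = - \frac{1924}{3}$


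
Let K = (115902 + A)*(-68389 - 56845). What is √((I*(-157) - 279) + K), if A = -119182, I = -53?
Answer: √410775562 ≈ 20268.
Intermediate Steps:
K = 410767520 (K = (115902 - 119182)*(-68389 - 56845) = -3280*(-125234) = 410767520)
√((I*(-157) - 279) + K) = √((-53*(-157) - 279) + 410767520) = √((8321 - 279) + 410767520) = √(8042 + 410767520) = √410775562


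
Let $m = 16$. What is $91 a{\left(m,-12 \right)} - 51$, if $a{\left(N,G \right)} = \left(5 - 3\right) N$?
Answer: $2861$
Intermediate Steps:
$a{\left(N,G \right)} = 2 N$
$91 a{\left(m,-12 \right)} - 51 = 91 \cdot 2 \cdot 16 - 51 = 91 \cdot 32 + \left(-231 + 180\right) = 2912 - 51 = 2861$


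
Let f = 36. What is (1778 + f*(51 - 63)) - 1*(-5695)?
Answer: 7041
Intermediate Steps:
(1778 + f*(51 - 63)) - 1*(-5695) = (1778 + 36*(51 - 63)) - 1*(-5695) = (1778 + 36*(-12)) + 5695 = (1778 - 432) + 5695 = 1346 + 5695 = 7041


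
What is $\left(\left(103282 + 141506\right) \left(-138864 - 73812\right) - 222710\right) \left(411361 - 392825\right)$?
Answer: $-964998162057328$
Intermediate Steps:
$\left(\left(103282 + 141506\right) \left(-138864 - 73812\right) - 222710\right) \left(411361 - 392825\right) = \left(244788 \left(-212676\right) - 222710\right) 18536 = \left(-52060532688 - 222710\right) 18536 = \left(-52060755398\right) 18536 = -964998162057328$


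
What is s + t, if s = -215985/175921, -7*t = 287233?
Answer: -50531828488/1231447 ≈ -41035.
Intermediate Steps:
t = -287233/7 (t = -⅐*287233 = -287233/7 ≈ -41033.)
s = -215985/175921 (s = -215985*1/175921 = -215985/175921 ≈ -1.2277)
s + t = -215985/175921 - 287233/7 = -50531828488/1231447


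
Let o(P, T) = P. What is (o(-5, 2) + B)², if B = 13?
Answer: 64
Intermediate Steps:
(o(-5, 2) + B)² = (-5 + 13)² = 8² = 64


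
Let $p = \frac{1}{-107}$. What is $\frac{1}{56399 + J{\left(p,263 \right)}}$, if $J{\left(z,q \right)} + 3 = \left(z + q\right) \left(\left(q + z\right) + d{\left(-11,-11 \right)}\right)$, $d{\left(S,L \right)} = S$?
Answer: $\frac{11449}{1404416624} \approx 8.1521 \cdot 10^{-6}$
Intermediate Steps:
$p = - \frac{1}{107} \approx -0.0093458$
$J{\left(z,q \right)} = -3 + \left(q + z\right) \left(-11 + q + z\right)$ ($J{\left(z,q \right)} = -3 + \left(z + q\right) \left(\left(q + z\right) - 11\right) = -3 + \left(q + z\right) \left(-11 + q + z\right)$)
$\frac{1}{56399 + J{\left(p,263 \right)}} = \frac{1}{56399 + \left(-3 + 263^{2} + \left(- \frac{1}{107}\right)^{2} - 2893 - - \frac{11}{107} + 2 \cdot 263 \left(- \frac{1}{107}\right)\right)} = \frac{1}{56399 + \left(-3 + 69169 + \frac{1}{11449} - 2893 + \frac{11}{107} - \frac{526}{107}\right)} = \frac{1}{56399 + \frac{758704473}{11449}} = \frac{1}{\frac{1404416624}{11449}} = \frac{11449}{1404416624}$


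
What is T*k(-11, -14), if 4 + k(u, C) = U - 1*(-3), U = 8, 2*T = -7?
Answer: -49/2 ≈ -24.500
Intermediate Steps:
T = -7/2 (T = (½)*(-7) = -7/2 ≈ -3.5000)
k(u, C) = 7 (k(u, C) = -4 + (8 - 1*(-3)) = -4 + (8 + 3) = -4 + 11 = 7)
T*k(-11, -14) = -7/2*7 = -49/2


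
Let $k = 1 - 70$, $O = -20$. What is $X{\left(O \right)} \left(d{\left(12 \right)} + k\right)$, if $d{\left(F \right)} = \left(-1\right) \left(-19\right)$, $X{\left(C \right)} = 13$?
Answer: $-650$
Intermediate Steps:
$k = -69$ ($k = 1 - 70 = -69$)
$d{\left(F \right)} = 19$
$X{\left(O \right)} \left(d{\left(12 \right)} + k\right) = 13 \left(19 - 69\right) = 13 \left(-50\right) = -650$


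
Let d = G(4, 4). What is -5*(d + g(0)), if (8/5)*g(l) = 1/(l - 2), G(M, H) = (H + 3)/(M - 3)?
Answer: -535/16 ≈ -33.438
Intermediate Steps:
G(M, H) = (3 + H)/(-3 + M)
d = 7 (d = (3 + 4)/(-3 + 4) = 7/1 = 1*7 = 7)
g(l) = 5/(8*(-2 + l)) (g(l) = 5/(8*(l - 2)) = 5/(8*(-2 + l)))
-5*(d + g(0)) = -5*(7 + 5/(8*(-2 + 0))) = -5*(7 + (5/8)/(-2)) = -5*(7 + (5/8)*(-½)) = -5*(7 - 5/16) = -5*107/16 = -535/16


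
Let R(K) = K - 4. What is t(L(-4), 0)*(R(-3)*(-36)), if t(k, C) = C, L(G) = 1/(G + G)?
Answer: 0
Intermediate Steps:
L(G) = 1/(2*G)
R(K) = -4 + K
t(L(-4), 0)*(R(-3)*(-36)) = 0*((-4 - 3)*(-36)) = 0*(-7*(-36)) = 0*252 = 0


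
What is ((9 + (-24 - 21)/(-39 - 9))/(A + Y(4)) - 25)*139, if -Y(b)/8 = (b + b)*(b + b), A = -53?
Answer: -31436101/9040 ≈ -3477.4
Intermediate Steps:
Y(b) = -32*b² (Y(b) = -8*(b + b)*(b + b) = -8*2*b*2*b = -32*b²)
((9 + (-24 - 21)/(-39 - 9))/(A + Y(4)) - 25)*139 = ((9 + (-24 - 21)/(-39 - 9))/(-53 - 32*4²) - 25)*139 = ((9 - 45/(-48))/(-53 - 32*16) - 25)*139 = ((9 - 45*(-1/48))/(-53 - 512) - 25)*139 = ((9 + 15/16)/(-565) - 25)*139 = ((159/16)*(-1/565) - 25)*139 = (-159/9040 - 25)*139 = -226159/9040*139 = -31436101/9040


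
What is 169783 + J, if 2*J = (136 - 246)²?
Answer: 175833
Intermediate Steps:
J = 6050 (J = (136 - 246)²/2 = (½)*(-110)² = (½)*12100 = 6050)
169783 + J = 169783 + 6050 = 175833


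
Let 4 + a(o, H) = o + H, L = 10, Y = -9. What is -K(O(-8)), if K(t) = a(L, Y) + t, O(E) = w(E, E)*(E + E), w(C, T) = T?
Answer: -125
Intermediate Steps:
O(E) = 2*E**2 (O(E) = E*(E + E) = E*(2*E) = 2*E**2)
a(o, H) = -4 + H + o (a(o, H) = -4 + (o + H) = -4 + (H + o) = -4 + H + o)
K(t) = -3 + t (K(t) = (-4 - 9 + 10) + t = -3 + t)
-K(O(-8)) = -(-3 + 2*(-8)**2) = -(-3 + 2*64) = -(-3 + 128) = -1*125 = -125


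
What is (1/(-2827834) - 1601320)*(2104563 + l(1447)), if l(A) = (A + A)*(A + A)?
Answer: -47455329454737562919/2827834 ≈ -1.6782e+13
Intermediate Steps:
l(A) = 4*A² (l(A) = (2*A)*(2*A) = 4*A²)
(1/(-2827834) - 1601320)*(2104563 + l(1447)) = (1/(-2827834) - 1601320)*(2104563 + 4*1447²) = (-1/2827834 - 1601320)*(2104563 + 4*2093809) = -4528267140881*(2104563 + 8375236)/2827834 = -4528267140881/2827834*10479799 = -47455329454737562919/2827834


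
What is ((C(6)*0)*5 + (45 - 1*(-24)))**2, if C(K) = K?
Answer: 4761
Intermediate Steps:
((C(6)*0)*5 + (45 - 1*(-24)))**2 = ((6*0)*5 + (45 - 1*(-24)))**2 = (0*5 + (45 + 24))**2 = (0 + 69)**2 = 69**2 = 4761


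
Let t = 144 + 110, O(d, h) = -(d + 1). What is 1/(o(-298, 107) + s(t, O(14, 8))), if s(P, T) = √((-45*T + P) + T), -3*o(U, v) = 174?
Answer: -29/1225 - √914/2450 ≈ -0.036013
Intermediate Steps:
o(U, v) = -58 (o(U, v) = -⅓*174 = -58)
O(d, h) = -1 - d (O(d, h) = -(1 + d) = -1 - d)
t = 254
s(P, T) = √(P - 44*T) (s(P, T) = √((P - 45*T) + T) = √(P - 44*T))
1/(o(-298, 107) + s(t, O(14, 8))) = 1/(-58 + √(254 - 44*(-1 - 1*14))) = 1/(-58 + √(254 - 44*(-1 - 14))) = 1/(-58 + √(254 - 44*(-15))) = 1/(-58 + √(254 + 660)) = 1/(-58 + √914)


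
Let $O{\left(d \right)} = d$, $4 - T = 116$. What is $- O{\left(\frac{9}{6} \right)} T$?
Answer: $168$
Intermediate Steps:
$T = -112$ ($T = 4 - 116 = -112$)
$- O{\left(\frac{9}{6} \right)} T = - \frac{9}{6} \left(-112\right) = \left(-1\right) \frac{3}{2} \left(-112\right) = \left(- \frac{3}{2}\right) \left(-112\right) = 168$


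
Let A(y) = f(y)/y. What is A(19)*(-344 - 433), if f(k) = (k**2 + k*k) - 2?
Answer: -559440/19 ≈ -29444.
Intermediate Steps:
f(k) = -2 + 2*k**2 (f(k) = (k**2 + k**2) - 2 = 2*k**2 - 2 = -2 + 2*k**2)
A(y) = (-2 + 2*y**2)/y
A(19)*(-344 - 433) = (-2/19 + 2*19)*(-344 - 433) = (-2*1/19 + 38)*(-777) = (-2/19 + 38)*(-777) = (720/19)*(-777) = -559440/19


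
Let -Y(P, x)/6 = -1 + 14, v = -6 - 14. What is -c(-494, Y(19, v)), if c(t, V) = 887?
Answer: -887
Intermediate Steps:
v = -20
Y(P, x) = -78 (Y(P, x) = -6*(-1 + 14) = -6*13 = -78)
-c(-494, Y(19, v)) = -1*887 = -887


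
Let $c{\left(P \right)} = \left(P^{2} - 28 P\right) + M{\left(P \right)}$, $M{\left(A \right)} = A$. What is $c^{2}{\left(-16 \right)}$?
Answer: $473344$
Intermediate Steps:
$c{\left(P \right)} = P^{2} - 27 P$ ($c{\left(P \right)} = \left(P^{2} - 28 P\right) + P = P^{2} - 27 P$)
$c^{2}{\left(-16 \right)} = \left(- 16 \left(-27 - 16\right)\right)^{2} = \left(\left(-16\right) \left(-43\right)\right)^{2} = 688^{2} = 473344$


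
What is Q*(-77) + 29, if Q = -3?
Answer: 260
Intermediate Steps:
Q*(-77) + 29 = -3*(-77) + 29 = 231 + 29 = 260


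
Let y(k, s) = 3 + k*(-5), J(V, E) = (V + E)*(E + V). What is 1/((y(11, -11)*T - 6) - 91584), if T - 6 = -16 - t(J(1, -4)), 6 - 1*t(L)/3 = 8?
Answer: -1/91382 ≈ -1.0943e-5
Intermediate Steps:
J(V, E) = (E + V)² (J(V, E) = (E + V)*(E + V) = (E + V)²)
t(L) = -6 (t(L) = 18 - 3*8 = 18 - 24 = -6)
y(k, s) = 3 - 5*k
T = -4 (T = 6 + (-16 - 1*(-6)) = 6 + (-16 + 6) = 6 - 10 = -4)
1/((y(11, -11)*T - 6) - 91584) = 1/(((3 - 5*11)*(-4) - 6) - 91584) = 1/(((3 - 55)*(-4) - 6) - 91584) = 1/((-52*(-4) - 6) - 91584) = 1/((208 - 6) - 91584) = 1/(202 - 91584) = 1/(-91382) = -1/91382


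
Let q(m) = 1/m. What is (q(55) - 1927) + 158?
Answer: -97294/55 ≈ -1769.0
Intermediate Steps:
(q(55) - 1927) + 158 = (1/55 - 1927) + 158 = -105984/55 + 158 = -97294/55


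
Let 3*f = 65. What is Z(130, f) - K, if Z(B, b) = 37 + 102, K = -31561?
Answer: 31700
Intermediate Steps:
f = 65/3 (f = (⅓)*65 = 65/3 ≈ 21.667)
Z(B, b) = 139
Z(130, f) - K = 139 - 1*(-31561) = 139 + 31561 = 31700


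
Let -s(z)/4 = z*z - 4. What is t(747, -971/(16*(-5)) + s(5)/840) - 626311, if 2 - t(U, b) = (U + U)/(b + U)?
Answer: -4225720103/6747 ≈ -6.2631e+5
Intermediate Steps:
s(z) = 16 - 4*z² (s(z) = -4*(z*z - 4) = -4*(z² - 4) = -4*(-4 + z²) = 16 - 4*z²)
t(U, b) = 2 - 2*U/(U + b) (t(U, b) = 2 - (U + U)/(b + U) = 2 - 2*U/(U + b))
t(747, -971/(16*(-5)) + s(5)/840) - 626311 = 2*(-971/(16*(-5)) + (16 - 4*5²)/840)/(747 + (-971/(16*(-5)) + (16 - 4*5²)/840)) - 626311 = 2*(-971/(-80) + (16 - 4*25)*(1/840))/(747 + (-971/(-80) + (16 - 4*25)*(1/840))) - 626311 = 2*(-971*(-1/80) + (16 - 100)*(1/840))/(747 + (-971*(-1/80) + (16 - 100)*(1/840))) - 626311 = 2*(971/80 - 84*1/840)/(747 + (971/80 - 84*1/840)) - 626311 = 2*(971/80 - ⅒)/(747 + (971/80 - ⅒)) - 626311 = 2*(963/80)/(747 + 963/80) - 626311 = 2*(963/80)/(60723/80) - 626311 = 2*(963/80)*(80/60723) - 626311 = 214/6747 - 626311 = -4225720103/6747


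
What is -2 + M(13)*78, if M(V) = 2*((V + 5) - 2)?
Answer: 2494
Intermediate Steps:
M(V) = 6 + 2*V (M(V) = 2*((5 + V) - 2) = 2*(3 + V) = 6 + 2*V)
-2 + M(13)*78 = -2 + (6 + 2*13)*78 = -2 + (6 + 26)*78 = -2 + 32*78 = -2 + 2496 = 2494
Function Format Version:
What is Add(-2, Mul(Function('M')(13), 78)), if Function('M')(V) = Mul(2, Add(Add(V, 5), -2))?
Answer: 2494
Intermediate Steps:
Function('M')(V) = Add(6, Mul(2, V)) (Function('M')(V) = Mul(2, Add(Add(5, V), -2)) = Mul(2, Add(3, V)) = Add(6, Mul(2, V)))
Add(-2, Mul(Function('M')(13), 78)) = Add(-2, Mul(Add(6, Mul(2, 13)), 78)) = Add(-2, Mul(Add(6, 26), 78)) = Add(-2, Mul(32, 78)) = Add(-2, 2496) = 2494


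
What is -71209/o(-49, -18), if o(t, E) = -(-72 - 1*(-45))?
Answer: -71209/27 ≈ -2637.4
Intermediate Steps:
o(t, E) = 27 (o(t, E) = -(-72 + 45) = -1*(-27) = 27)
-71209/o(-49, -18) = -71209/27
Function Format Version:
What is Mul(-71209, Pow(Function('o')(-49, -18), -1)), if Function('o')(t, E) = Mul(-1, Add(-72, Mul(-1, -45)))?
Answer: Rational(-71209, 27) ≈ -2637.4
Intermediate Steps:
Function('o')(t, E) = 27 (Function('o')(t, E) = Mul(-1, Add(-72, 45)) = Mul(-1, -27) = 27)
Mul(-71209, Pow(Function('o')(-49, -18), -1)) = Mul(-71209, Pow(27, -1)) = Mul(-71209, Rational(1, 27)) = Rational(-71209, 27)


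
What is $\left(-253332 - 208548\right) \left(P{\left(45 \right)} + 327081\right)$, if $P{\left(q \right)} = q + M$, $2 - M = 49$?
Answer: $-151071248520$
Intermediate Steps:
$M = -47$ ($M = 2 - 49 = -47$)
$P{\left(q \right)} = -47 + q$ ($P{\left(q \right)} = q - 47 = -47 + q$)
$\left(-253332 - 208548\right) \left(P{\left(45 \right)} + 327081\right) = \left(-253332 - 208548\right) \left(\left(-47 + 45\right) + 327081\right) = - 461880 \left(-2 + 327081\right) = \left(-461880\right) 327079 = -151071248520$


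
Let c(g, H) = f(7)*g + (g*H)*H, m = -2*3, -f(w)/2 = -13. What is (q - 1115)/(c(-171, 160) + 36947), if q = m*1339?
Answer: 9149/4345099 ≈ 0.0021056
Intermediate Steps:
f(w) = 26 (f(w) = -2*(-13) = 26)
m = -6
q = -8034 (q = -6*1339 = -8034)
c(g, H) = 26*g + g*H**2 (c(g, H) = 26*g + (g*H)*H = 26*g + (H*g)*H = 26*g + g*H**2)
(q - 1115)/(c(-171, 160) + 36947) = (-8034 - 1115)/(-171*(26 + 160**2) + 36947) = -9149/(-171*(26 + 25600) + 36947) = -9149/(-171*25626 + 36947) = -9149/(-4382046 + 36947) = -9149/(-4345099) = -9149*(-1/4345099) = 9149/4345099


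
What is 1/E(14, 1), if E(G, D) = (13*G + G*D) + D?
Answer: 1/197 ≈ 0.0050761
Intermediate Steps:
E(G, D) = D + 13*G + D*G (E(G, D) = (13*G + D*G) + D = D + 13*G + D*G)
1/E(14, 1) = 1/(1 + 13*14 + 1*14) = 1/(1 + 182 + 14) = 1/197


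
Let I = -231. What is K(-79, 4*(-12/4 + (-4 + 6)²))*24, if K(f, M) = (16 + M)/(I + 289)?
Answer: 240/29 ≈ 8.2759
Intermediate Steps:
K(f, M) = 8/29 + M/58 (K(f, M) = (16 + M)/(-231 + 289) = (16 + M)/58 = (16 + M)*(1/58) = 8/29 + M/58)
K(-79, 4*(-12/4 + (-4 + 6)²))*24 = (8/29 + (4*(-12/4 + (-4 + 6)²))/58)*24 = (8/29 + (4*(-12*¼ + 2²))/58)*24 = (8/29 + (4*(-3 + 4))/58)*24 = (8/29 + (4*1)/58)*24 = (8/29 + (1/58)*4)*24 = (8/29 + 2/29)*24 = (10/29)*24 = 240/29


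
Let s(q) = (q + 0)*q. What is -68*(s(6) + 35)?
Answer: -4828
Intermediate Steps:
s(q) = q**2 (s(q) = q*q = q**2)
-68*(s(6) + 35) = -68*(6**2 + 35) = -68*(36 + 35) = -68*71 = -4828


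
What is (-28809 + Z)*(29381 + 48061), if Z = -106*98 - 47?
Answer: -3039133848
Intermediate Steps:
Z = -10435 (Z = -10388 - 47 = -10435)
(-28809 + Z)*(29381 + 48061) = (-28809 - 10435)*(29381 + 48061) = -39244*77442 = -3039133848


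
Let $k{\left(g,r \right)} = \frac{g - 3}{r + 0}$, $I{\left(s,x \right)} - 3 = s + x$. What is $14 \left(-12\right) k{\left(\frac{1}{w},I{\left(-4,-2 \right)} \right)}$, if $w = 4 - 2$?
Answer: $-140$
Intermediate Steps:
$w = 2$
$I{\left(s,x \right)} = 3 + s + x$ ($I{\left(s,x \right)} = 3 + \left(s + x\right) = 3 + s + x$)
$k{\left(g,r \right)} = \frac{-3 + g}{r}$
$14 \left(-12\right) k{\left(\frac{1}{w},I{\left(-4,-2 \right)} \right)} = 14 \left(-12\right) \frac{-3 + \frac{1}{2}}{3 - 4 - 2} = - 168 \frac{-3 + \frac{1}{2}}{-3} = - 168 \left(\left(- \frac{1}{3}\right) \left(- \frac{5}{2}\right)\right) = \left(-168\right) \frac{5}{6} = -140$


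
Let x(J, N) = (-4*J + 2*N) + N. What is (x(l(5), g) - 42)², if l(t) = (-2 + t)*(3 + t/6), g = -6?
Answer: 11236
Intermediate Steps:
l(t) = (-2 + t)*(3 + t/6) (l(t) = (-2 + t)*(3 + t*(⅙)) = (-2 + t)*(3 + t/6))
x(J, N) = -4*J + 3*N
(x(l(5), g) - 42)² = ((-4*(-6 + (⅙)*5² + (8/3)*5) + 3*(-6)) - 42)² = ((-4*(-6 + (⅙)*25 + 40/3) - 18) - 42)² = ((-4*(-6 + 25/6 + 40/3) - 18) - 42)² = ((-4*23/2 - 18) - 42)² = ((-46 - 18) - 42)² = (-64 - 42)² = (-106)² = 11236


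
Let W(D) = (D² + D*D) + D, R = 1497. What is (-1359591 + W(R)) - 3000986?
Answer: 122938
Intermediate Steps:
W(D) = D + 2*D² (W(D) = (D² + D²) + D = 2*D² + D = D + 2*D²)
(-1359591 + W(R)) - 3000986 = (-1359591 + 1497*(1 + 2*1497)) - 3000986 = (-1359591 + 1497*(1 + 2994)) - 3000986 = (-1359591 + 1497*2995) - 3000986 = (-1359591 + 4483515) - 3000986 = 3123924 - 3000986 = 122938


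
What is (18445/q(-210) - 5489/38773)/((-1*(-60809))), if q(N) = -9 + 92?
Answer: 714712398/195693030631 ≈ 0.0036522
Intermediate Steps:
q(N) = 83
(18445/q(-210) - 5489/38773)/((-1*(-60809))) = (18445/83 - 5489/38773)/((-1*(-60809))) = (18445*(1/83) - 5489*1/38773)/60809 = (18445/83 - 5489/38773)*(1/60809) = (714712398/3218159)*(1/60809) = 714712398/195693030631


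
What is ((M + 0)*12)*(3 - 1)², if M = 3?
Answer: 144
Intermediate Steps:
((M + 0)*12)*(3 - 1)² = ((3 + 0)*12)*(3 - 1)² = (3*12)*2² = 36*4 = 144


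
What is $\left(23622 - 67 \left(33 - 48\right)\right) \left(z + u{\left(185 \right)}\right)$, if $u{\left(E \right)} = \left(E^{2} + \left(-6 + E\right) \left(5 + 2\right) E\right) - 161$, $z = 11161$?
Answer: $6822417810$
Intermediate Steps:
$u{\left(E \right)} = -161 + E^{2} + E \left(-42 + 7 E\right)$ ($u{\left(E \right)} = \left(E^{2} + \left(-6 + E\right) 7 E\right) - 161 = \left(E^{2} + \left(-42 + 7 E\right) E\right) - 161 = \left(E^{2} + E \left(-42 + 7 E\right)\right) - 161 = -161 + E^{2} + E \left(-42 + 7 E\right)$)
$\left(23622 - 67 \left(33 - 48\right)\right) \left(z + u{\left(185 \right)}\right) = \left(23622 - 67 \left(33 - 48\right)\right) \left(11161 - \left(7931 - 273800\right)\right) = \left(23622 - -1005\right) \left(11161 - -265869\right) = \left(23622 + 1005\right) \left(11161 - -265869\right) = 24627 \left(11161 + 265869\right) = 24627 \cdot 277030 = 6822417810$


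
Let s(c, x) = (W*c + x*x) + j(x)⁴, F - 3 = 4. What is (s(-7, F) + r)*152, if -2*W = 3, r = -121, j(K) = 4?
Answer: 29564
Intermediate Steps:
F = 7 (F = 3 + 4 = 7)
W = -3/2 (W = -½*3 = -3/2 ≈ -1.5000)
s(c, x) = 256 + x² - 3*c/2 (s(c, x) = (-3*c/2 + x*x) + 4⁴ = (-3*c/2 + x²) + 256 = (x² - 3*c/2) + 256 = 256 + x² - 3*c/2)
(s(-7, F) + r)*152 = ((256 + 7² - 3/2*(-7)) - 121)*152 = ((256 + 49 + 21/2) - 121)*152 = (631/2 - 121)*152 = (389/2)*152 = 29564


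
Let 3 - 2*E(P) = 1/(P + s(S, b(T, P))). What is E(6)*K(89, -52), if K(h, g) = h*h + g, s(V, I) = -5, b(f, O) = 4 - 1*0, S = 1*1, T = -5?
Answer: 7869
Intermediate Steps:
S = 1
b(f, O) = 4 (b(f, O) = 4 + 0 = 4)
K(h, g) = g + h² (K(h, g) = h² + g = g + h²)
E(P) = 3/2 - 1/(2*(-5 + P)) (E(P) = 3/2 - 1/(2*(P - 5)) = 3/2 - 1/(2*(-5 + P)))
E(6)*K(89, -52) = ((-16 + 3*6)/(2*(-5 + 6)))*(-52 + 89²) = ((½)*(-16 + 18)/1)*(-52 + 7921) = ((½)*1*2)*7869 = 1*7869 = 7869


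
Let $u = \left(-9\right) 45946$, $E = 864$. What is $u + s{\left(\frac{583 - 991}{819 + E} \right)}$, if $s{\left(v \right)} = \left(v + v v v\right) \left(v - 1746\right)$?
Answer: $- \frac{489863394170}{1185921} \approx -4.1307 \cdot 10^{5}$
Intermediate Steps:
$s{\left(v \right)} = \left(-1746 + v\right) \left(v + v^{3}\right)$ ($s{\left(v \right)} = \left(v + v^{2} v\right) \left(-1746 + v\right) = \left(v + v^{3}\right) \left(-1746 + v\right) = \left(-1746 + v\right) \left(v + v^{3}\right)$)
$u = -413514$
$u + s{\left(\frac{583 - 991}{819 + E} \right)} = -413514 + \frac{583 - 991}{819 + 864} \left(-1746 + \frac{583 - 991}{819 + 864} + \left(\frac{583 - 991}{819 + 864}\right)^{3} - 1746 \left(\frac{583 - 991}{819 + 864}\right)^{2}\right) = -413514 + - \frac{408}{1683} \left(-1746 - \frac{408}{1683} + \left(- \frac{408}{1683}\right)^{3} - 1746 \left(- \frac{408}{1683}\right)^{2}\right) = -413514 + \left(-408\right) \frac{1}{1683} \left(-1746 - \frac{8}{33} + \left(\left(-408\right) \frac{1}{1683}\right)^{3} - 1746 \left(\left(-408\right) \frac{1}{1683}\right)^{2}\right) = -413514 - \frac{8 \left(-1746 - \frac{8}{33} + \left(- \frac{8}{33}\right)^{3} - 1746 \left(- \frac{8}{33}\right)^{2}\right)}{33} = -413514 - \frac{8 \left(-1746 - \frac{8}{33} - \frac{512}{35937} - \frac{12416}{121}\right)}{33} = -413514 - - \frac{531542224}{1185921} = -413514 + \frac{531542224}{1185921} = - \frac{489863394170}{1185921}$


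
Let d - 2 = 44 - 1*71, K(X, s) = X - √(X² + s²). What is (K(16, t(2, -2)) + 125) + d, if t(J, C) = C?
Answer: 116 - 2*√65 ≈ 99.875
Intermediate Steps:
d = -25 (d = 2 + (44 - 1*71) = 2 + (44 - 71) = 2 - 27 = -25)
(K(16, t(2, -2)) + 125) + d = ((16 - √(16² + (-2)²)) + 125) - 25 = ((16 - √(256 + 4)) + 125) - 25 = ((16 - √260) + 125) - 25 = ((16 - 2*√65) + 125) - 25 = (141 - 2*√65) - 25 = 116 - 2*√65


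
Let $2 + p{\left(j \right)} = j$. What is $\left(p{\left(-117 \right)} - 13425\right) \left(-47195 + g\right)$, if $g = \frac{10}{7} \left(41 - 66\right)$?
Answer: $\frac{4477849560}{7} \approx 6.3969 \cdot 10^{8}$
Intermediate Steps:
$p{\left(j \right)} = -2 + j$
$g = - \frac{250}{7}$ ($g = 10 \cdot \frac{1}{7} \left(-25\right) = \frac{10}{7} \left(-25\right) = - \frac{250}{7} \approx -35.714$)
$\left(p{\left(-117 \right)} - 13425\right) \left(-47195 + g\right) = \left(\left(-2 - 117\right) - 13425\right) \left(-47195 - \frac{250}{7}\right) = \left(-119 - 13425\right) \left(- \frac{330615}{7}\right) = \left(-13544\right) \left(- \frac{330615}{7}\right) = \frac{4477849560}{7}$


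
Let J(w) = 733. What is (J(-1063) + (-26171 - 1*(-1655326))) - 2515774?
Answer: -885886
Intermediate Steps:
(J(-1063) + (-26171 - 1*(-1655326))) - 2515774 = (733 + (-26171 - 1*(-1655326))) - 2515774 = (733 + (-26171 + 1655326)) - 2515774 = (733 + 1629155) - 2515774 = 1629888 - 2515774 = -885886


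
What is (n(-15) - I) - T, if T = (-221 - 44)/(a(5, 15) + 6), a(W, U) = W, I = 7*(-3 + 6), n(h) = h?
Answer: -131/11 ≈ -11.909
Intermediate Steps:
I = 21 (I = 7*3 = 21)
T = -265/11 (T = (-221 - 44)/(5 + 6) = -265/11 ≈ -24.091)
(n(-15) - I) - T = (-15 - 1*21) - 1*(-265/11) = (-15 - 21) + 265/11 = -36 + 265/11 = -131/11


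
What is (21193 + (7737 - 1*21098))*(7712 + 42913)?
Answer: 396495000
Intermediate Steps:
(21193 + (7737 - 1*21098))*(7712 + 42913) = (21193 + (7737 - 21098))*50625 = (21193 - 13361)*50625 = 7832*50625 = 396495000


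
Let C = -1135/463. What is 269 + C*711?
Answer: -682438/463 ≈ -1473.9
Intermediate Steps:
C = -1135/463 (C = -1135*1/463 = -1135/463 ≈ -2.4514)
269 + C*711 = 269 - 1135/463*711 = 269 - 806985/463 = -682438/463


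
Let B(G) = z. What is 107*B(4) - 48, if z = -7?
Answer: -797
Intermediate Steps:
B(G) = -7
107*B(4) - 48 = 107*(-7) - 48 = -749 - 48 = -797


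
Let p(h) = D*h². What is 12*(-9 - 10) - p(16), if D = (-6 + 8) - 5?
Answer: 540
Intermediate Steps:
D = -3 (D = 2 - 5 = -3)
p(h) = -3*h²
12*(-9 - 10) - p(16) = 12*(-9 - 10) - (-3)*16² = 12*(-19) - (-3)*256 = -228 - 1*(-768) = -228 + 768 = 540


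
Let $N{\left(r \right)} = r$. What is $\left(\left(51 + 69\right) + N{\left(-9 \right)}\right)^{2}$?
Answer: $12321$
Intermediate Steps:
$\left(\left(51 + 69\right) + N{\left(-9 \right)}\right)^{2} = \left(\left(51 + 69\right) - 9\right)^{2} = \left(120 - 9\right)^{2} = 111^{2} = 12321$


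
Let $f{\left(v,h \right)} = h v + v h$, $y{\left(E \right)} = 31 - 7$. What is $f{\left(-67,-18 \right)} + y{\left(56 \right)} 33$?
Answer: $3204$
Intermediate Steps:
$y{\left(E \right)} = 24$ ($y{\left(E \right)} = 31 - 7 = 24$)
$f{\left(v,h \right)} = 2 h v$ ($f{\left(v,h \right)} = h v + h v = 2 h v$)
$f{\left(-67,-18 \right)} + y{\left(56 \right)} 33 = 2 \left(-18\right) \left(-67\right) + 24 \cdot 33 = 2412 + 792 = 3204$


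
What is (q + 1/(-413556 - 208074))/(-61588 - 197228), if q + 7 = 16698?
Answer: -10375626329/160887790080 ≈ -0.064490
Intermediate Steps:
q = 16691 (q = -7 + 16698 = 16691)
(q + 1/(-413556 - 208074))/(-61588 - 197228) = (16691 + 1/(-413556 - 208074))/(-61588 - 197228) = (16691 + 1/(-621630))/(-258816) = (16691 - 1/621630)*(-1/258816) = (10375626329/621630)*(-1/258816) = -10375626329/160887790080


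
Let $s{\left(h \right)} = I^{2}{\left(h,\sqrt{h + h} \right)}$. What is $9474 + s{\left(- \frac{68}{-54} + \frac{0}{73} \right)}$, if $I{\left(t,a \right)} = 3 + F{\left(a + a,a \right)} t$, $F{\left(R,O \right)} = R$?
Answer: $\frac{186968321}{19683} + \frac{272 \sqrt{51}}{81} \approx 9523.0$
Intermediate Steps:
$I{\left(t,a \right)} = 3 + 2 a t$ ($I{\left(t,a \right)} = 3 + \left(a + a\right) t = 3 + 2 a t$)
$s{\left(h \right)} = \left(3 + 2 \sqrt{2} h^{\frac{3}{2}}\right)^{2}$ ($s{\left(h \right)} = \left(3 + 2 \sqrt{h + h} h\right)^{2} = \left(3 + 2 \sqrt{2 h} h\right)^{2} = \left(3 + 2 \sqrt{2} \sqrt{h} h\right)^{2} = \left(3 + 2 \sqrt{2} h^{\frac{3}{2}}\right)^{2}$)
$9474 + s{\left(- \frac{68}{-54} + \frac{0}{73} \right)} = 9474 + \left(3 + 2 \sqrt{2} \left(- \frac{68}{-54} + \frac{0}{73}\right)^{\frac{3}{2}}\right)^{2} = 9474 + \left(3 + 2 \sqrt{2} \left(\left(-68\right) \left(- \frac{1}{54}\right) + 0 \cdot \frac{1}{73}\right)^{\frac{3}{2}}\right)^{2} = 9474 + \left(3 + 2 \sqrt{2} \left(\frac{34}{27} + 0\right)^{\frac{3}{2}}\right)^{2} = 9474 + \left(3 + 2 \sqrt{2} \left(\frac{34}{27}\right)^{\frac{3}{2}}\right)^{2} = 9474 + \left(3 + 2 \sqrt{2} \frac{34 \sqrt{102}}{243}\right)^{2} = 9474 + \left(3 + \frac{136 \sqrt{51}}{243}\right)^{2}$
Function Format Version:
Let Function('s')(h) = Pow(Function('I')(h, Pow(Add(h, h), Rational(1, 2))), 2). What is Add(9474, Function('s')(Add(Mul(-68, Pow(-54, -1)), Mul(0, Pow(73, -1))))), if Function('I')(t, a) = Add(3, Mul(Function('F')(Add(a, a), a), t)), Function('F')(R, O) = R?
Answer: Add(Rational(186968321, 19683), Mul(Rational(272, 81), Pow(51, Rational(1, 2)))) ≈ 9523.0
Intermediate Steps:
Function('I')(t, a) = Add(3, Mul(2, a, t)) (Function('I')(t, a) = Add(3, Mul(Add(a, a), t)) = Add(3, Mul(Mul(2, a), t)) = Add(3, Mul(2, a, t)))
Function('s')(h) = Pow(Add(3, Mul(2, Pow(2, Rational(1, 2)), Pow(h, Rational(3, 2)))), 2) (Function('s')(h) = Pow(Add(3, Mul(2, Pow(Add(h, h), Rational(1, 2)), h)), 2) = Pow(Add(3, Mul(2, Pow(Mul(2, h), Rational(1, 2)), h)), 2) = Pow(Add(3, Mul(2, Mul(Pow(2, Rational(1, 2)), Pow(h, Rational(1, 2))), h)), 2) = Pow(Add(3, Mul(2, Pow(2, Rational(1, 2)), Pow(h, Rational(3, 2)))), 2))
Add(9474, Function('s')(Add(Mul(-68, Pow(-54, -1)), Mul(0, Pow(73, -1))))) = Add(9474, Pow(Add(3, Mul(2, Pow(2, Rational(1, 2)), Pow(Add(Mul(-68, Pow(-54, -1)), Mul(0, Pow(73, -1))), Rational(3, 2)))), 2)) = Add(9474, Pow(Add(3, Mul(2, Pow(2, Rational(1, 2)), Pow(Add(Mul(-68, Rational(-1, 54)), Mul(0, Rational(1, 73))), Rational(3, 2)))), 2)) = Add(9474, Pow(Add(3, Mul(2, Pow(2, Rational(1, 2)), Pow(Add(Rational(34, 27), 0), Rational(3, 2)))), 2)) = Add(9474, Pow(Add(3, Mul(2, Pow(2, Rational(1, 2)), Pow(Rational(34, 27), Rational(3, 2)))), 2)) = Add(9474, Pow(Add(3, Mul(2, Pow(2, Rational(1, 2)), Mul(Rational(34, 243), Pow(102, Rational(1, 2))))), 2)) = Add(9474, Pow(Add(3, Mul(Rational(136, 243), Pow(51, Rational(1, 2)))), 2))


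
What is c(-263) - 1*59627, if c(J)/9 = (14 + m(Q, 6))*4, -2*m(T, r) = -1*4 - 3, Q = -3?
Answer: -58997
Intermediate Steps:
m(T, r) = 7/2 (m(T, r) = -(-1*4 - 3)/2 = -(-4 - 3)/2 = -½*(-7) = 7/2)
c(J) = 630 (c(J) = 9*((14 + 7/2)*4) = 9*((35/2)*4) = 9*70 = 630)
c(-263) - 1*59627 = 630 - 1*59627 = 630 - 59627 = -58997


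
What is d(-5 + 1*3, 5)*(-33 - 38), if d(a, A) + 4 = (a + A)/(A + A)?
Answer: 2627/10 ≈ 262.70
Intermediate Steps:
d(a, A) = -4 + (A + a)/(2*A) (d(a, A) = -4 + (a + A)/(A + A) = -4 + (A + a)/((2*A)) = -4 + (A + a)*(1/(2*A)) = -4 + (A + a)/(2*A))
d(-5 + 1*3, 5)*(-33 - 38) = ((½)*((-5 + 1*3) - 7*5)/5)*(-33 - 38) = ((½)*(⅕)*((-5 + 3) - 35))*(-71) = ((½)*(⅕)*(-2 - 35))*(-71) = ((½)*(⅕)*(-37))*(-71) = -37/10*(-71) = 2627/10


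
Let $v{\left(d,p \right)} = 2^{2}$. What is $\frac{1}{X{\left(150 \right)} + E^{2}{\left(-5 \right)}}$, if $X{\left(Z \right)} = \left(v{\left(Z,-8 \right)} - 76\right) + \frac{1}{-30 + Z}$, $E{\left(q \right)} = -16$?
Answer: $\frac{120}{22081} \approx 0.0054345$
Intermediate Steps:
$v{\left(d,p \right)} = 4$
$X{\left(Z \right)} = -72 + \frac{1}{-30 + Z}$ ($X{\left(Z \right)} = \left(4 - 76\right) + \frac{1}{-30 + Z} = -72 + \frac{1}{-30 + Z}$)
$\frac{1}{X{\left(150 \right)} + E^{2}{\left(-5 \right)}} = \frac{1}{\frac{2161 - 10800}{-30 + 150} + \left(-16\right)^{2}} = \frac{1}{\frac{2161 - 10800}{120} + 256} = \frac{1}{\frac{1}{120} \left(-8639\right) + 256} = \frac{1}{- \frac{8639}{120} + 256} = \frac{1}{\frac{22081}{120}} = \frac{120}{22081}$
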